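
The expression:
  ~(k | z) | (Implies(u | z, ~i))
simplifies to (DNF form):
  ~i | (~k & ~z) | (~u & ~z)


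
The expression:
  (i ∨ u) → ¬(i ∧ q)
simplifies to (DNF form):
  ¬i ∨ ¬q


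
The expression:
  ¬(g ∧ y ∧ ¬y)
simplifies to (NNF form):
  True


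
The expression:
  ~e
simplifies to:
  ~e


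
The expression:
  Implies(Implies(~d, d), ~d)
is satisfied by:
  {d: False}


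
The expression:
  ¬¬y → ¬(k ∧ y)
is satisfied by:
  {k: False, y: False}
  {y: True, k: False}
  {k: True, y: False}


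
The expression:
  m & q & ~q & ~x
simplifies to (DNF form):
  False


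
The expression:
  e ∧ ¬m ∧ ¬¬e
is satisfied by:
  {e: True, m: False}


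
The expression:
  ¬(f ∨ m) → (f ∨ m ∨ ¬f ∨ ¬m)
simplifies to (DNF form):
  True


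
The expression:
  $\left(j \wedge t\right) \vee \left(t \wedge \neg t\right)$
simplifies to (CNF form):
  $j \wedge t$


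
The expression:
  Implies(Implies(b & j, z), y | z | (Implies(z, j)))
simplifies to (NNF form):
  True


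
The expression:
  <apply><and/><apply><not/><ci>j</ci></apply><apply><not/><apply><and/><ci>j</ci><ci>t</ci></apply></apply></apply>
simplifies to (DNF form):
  <apply><not/><ci>j</ci></apply>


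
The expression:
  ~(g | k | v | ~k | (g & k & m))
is never true.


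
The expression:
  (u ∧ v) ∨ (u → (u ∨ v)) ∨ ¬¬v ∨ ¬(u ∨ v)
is always true.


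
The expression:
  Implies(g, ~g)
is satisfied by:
  {g: False}


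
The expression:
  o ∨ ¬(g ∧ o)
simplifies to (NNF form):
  True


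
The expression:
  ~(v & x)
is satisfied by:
  {v: False, x: False}
  {x: True, v: False}
  {v: True, x: False}


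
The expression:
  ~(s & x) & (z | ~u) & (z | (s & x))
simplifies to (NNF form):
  z & (~s | ~x)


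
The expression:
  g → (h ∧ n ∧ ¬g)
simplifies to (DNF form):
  ¬g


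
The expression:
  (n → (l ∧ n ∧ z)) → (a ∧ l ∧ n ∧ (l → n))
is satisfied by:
  {n: True, a: True, l: False, z: False}
  {n: True, l: False, z: False, a: False}
  {n: True, a: True, z: True, l: False}
  {n: True, z: True, l: False, a: False}
  {n: True, a: True, l: True, z: False}
  {n: True, l: True, z: False, a: False}
  {n: True, a: True, z: True, l: True}


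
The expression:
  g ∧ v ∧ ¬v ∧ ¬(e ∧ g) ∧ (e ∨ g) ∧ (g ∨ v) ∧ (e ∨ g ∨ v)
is never true.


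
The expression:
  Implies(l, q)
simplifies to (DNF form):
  q | ~l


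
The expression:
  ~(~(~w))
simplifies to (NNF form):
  ~w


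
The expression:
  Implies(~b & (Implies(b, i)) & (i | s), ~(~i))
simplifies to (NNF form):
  b | i | ~s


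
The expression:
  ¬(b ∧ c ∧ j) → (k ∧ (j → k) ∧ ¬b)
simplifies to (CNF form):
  (b ∨ k) ∧ (c ∨ ¬b) ∧ (j ∨ ¬b)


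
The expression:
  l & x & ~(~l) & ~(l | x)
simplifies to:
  False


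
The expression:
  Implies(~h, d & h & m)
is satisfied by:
  {h: True}


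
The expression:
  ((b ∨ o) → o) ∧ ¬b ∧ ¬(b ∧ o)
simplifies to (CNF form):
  ¬b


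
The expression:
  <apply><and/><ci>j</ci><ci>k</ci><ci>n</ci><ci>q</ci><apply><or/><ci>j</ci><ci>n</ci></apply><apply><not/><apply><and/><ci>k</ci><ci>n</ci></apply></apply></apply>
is never true.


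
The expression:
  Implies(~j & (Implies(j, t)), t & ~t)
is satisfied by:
  {j: True}


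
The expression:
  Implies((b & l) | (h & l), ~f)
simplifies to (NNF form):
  ~f | ~l | (~b & ~h)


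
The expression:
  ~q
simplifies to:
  ~q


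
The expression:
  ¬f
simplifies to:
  ¬f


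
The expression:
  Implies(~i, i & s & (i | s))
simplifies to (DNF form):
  i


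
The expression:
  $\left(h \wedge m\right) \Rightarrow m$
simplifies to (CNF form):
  $\text{True}$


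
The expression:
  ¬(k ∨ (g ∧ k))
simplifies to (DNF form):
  ¬k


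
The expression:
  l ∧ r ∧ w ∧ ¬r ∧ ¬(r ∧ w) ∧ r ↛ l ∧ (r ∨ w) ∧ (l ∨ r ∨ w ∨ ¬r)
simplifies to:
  False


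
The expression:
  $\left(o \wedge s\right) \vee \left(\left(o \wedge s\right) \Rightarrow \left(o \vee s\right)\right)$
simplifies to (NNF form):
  $\text{True}$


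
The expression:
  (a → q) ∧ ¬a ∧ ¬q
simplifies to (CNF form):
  ¬a ∧ ¬q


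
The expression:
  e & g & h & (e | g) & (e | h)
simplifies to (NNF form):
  e & g & h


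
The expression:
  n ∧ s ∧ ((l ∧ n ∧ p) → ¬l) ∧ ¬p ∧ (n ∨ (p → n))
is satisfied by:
  {n: True, s: True, p: False}


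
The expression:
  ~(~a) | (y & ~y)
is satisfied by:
  {a: True}


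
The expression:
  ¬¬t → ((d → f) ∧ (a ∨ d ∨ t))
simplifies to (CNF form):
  f ∨ ¬d ∨ ¬t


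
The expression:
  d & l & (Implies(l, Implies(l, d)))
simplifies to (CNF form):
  d & l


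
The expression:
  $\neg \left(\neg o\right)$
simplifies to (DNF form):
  $o$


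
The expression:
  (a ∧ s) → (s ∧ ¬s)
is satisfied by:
  {s: False, a: False}
  {a: True, s: False}
  {s: True, a: False}


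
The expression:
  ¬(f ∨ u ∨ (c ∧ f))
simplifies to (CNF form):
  ¬f ∧ ¬u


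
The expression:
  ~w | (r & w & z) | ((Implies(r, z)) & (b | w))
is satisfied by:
  {z: True, w: False, r: False}
  {w: False, r: False, z: False}
  {r: True, z: True, w: False}
  {r: True, w: False, z: False}
  {z: True, w: True, r: False}
  {w: True, z: False, r: False}
  {r: True, w: True, z: True}


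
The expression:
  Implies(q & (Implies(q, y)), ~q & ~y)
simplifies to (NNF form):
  ~q | ~y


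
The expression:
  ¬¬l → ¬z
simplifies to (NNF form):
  ¬l ∨ ¬z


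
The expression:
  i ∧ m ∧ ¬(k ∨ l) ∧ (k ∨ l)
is never true.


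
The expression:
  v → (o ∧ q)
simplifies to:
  (o ∧ q) ∨ ¬v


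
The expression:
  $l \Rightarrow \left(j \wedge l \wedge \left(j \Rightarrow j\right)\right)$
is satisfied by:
  {j: True, l: False}
  {l: False, j: False}
  {l: True, j: True}


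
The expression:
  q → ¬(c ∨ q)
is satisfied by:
  {q: False}


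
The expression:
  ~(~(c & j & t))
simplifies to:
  c & j & t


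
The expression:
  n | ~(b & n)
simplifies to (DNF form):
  True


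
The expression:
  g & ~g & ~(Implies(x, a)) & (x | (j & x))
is never true.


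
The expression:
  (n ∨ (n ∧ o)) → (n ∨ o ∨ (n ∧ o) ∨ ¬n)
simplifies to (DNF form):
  True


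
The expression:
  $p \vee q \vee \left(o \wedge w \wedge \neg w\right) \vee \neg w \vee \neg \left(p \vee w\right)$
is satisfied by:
  {q: True, p: True, w: False}
  {q: True, w: False, p: False}
  {p: True, w: False, q: False}
  {p: False, w: False, q: False}
  {q: True, p: True, w: True}
  {q: True, w: True, p: False}
  {p: True, w: True, q: False}


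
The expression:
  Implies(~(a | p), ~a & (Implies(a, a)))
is always true.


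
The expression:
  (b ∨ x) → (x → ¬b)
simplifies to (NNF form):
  ¬b ∨ ¬x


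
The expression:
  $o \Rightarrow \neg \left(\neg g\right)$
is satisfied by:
  {g: True, o: False}
  {o: False, g: False}
  {o: True, g: True}


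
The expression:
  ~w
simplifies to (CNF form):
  ~w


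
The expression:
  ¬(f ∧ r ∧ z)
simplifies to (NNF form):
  ¬f ∨ ¬r ∨ ¬z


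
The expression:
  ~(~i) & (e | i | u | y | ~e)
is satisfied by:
  {i: True}


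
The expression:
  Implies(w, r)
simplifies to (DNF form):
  r | ~w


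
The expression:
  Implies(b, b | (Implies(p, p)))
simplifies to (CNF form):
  True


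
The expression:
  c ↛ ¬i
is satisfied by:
  {c: True, i: True}


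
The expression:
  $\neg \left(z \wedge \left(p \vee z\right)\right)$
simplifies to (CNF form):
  $\neg z$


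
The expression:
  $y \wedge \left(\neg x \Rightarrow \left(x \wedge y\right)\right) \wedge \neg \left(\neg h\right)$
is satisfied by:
  {h: True, x: True, y: True}


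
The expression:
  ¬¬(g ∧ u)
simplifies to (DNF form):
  g ∧ u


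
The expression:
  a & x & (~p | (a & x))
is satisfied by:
  {a: True, x: True}


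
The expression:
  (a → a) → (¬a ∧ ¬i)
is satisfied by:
  {i: False, a: False}


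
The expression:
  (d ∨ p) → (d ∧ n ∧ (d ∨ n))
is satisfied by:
  {n: True, d: False, p: False}
  {d: False, p: False, n: False}
  {n: True, d: True, p: False}
  {n: True, p: True, d: True}


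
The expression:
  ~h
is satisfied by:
  {h: False}


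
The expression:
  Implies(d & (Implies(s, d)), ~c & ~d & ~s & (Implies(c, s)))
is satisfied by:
  {d: False}


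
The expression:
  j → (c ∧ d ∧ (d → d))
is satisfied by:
  {d: True, c: True, j: False}
  {d: True, c: False, j: False}
  {c: True, d: False, j: False}
  {d: False, c: False, j: False}
  {j: True, d: True, c: True}


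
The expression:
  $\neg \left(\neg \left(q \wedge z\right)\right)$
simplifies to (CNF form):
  $q \wedge z$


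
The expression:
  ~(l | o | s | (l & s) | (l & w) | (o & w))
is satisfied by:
  {o: False, l: False, s: False}


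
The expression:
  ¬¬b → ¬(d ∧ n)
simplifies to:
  ¬b ∨ ¬d ∨ ¬n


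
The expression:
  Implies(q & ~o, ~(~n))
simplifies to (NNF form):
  n | o | ~q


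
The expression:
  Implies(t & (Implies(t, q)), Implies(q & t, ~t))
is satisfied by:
  {t: False, q: False}
  {q: True, t: False}
  {t: True, q: False}


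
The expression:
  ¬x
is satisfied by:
  {x: False}


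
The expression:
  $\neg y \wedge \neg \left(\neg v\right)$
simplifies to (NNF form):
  $v \wedge \neg y$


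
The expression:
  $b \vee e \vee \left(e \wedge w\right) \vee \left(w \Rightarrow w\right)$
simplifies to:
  $\text{True}$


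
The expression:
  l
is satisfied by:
  {l: True}


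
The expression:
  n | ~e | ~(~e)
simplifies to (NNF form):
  True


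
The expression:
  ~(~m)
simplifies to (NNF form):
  m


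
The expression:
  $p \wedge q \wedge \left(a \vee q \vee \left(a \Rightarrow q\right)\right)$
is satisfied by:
  {p: True, q: True}


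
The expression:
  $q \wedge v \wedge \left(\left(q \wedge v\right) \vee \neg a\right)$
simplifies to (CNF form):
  $q \wedge v$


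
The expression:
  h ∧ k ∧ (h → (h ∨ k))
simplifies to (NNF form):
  h ∧ k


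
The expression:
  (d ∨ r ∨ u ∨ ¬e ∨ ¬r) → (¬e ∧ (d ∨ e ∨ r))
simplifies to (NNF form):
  ¬e ∧ (d ∨ r)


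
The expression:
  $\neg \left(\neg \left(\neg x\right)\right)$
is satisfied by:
  {x: False}


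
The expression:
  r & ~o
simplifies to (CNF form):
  r & ~o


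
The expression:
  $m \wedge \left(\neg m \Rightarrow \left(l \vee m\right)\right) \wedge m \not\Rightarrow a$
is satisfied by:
  {m: True, a: False}


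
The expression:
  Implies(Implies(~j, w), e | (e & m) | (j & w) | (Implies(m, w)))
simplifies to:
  e | w | ~j | ~m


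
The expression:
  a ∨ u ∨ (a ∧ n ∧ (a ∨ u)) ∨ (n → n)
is always true.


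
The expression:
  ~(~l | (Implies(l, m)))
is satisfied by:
  {l: True, m: False}


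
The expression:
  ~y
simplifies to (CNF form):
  ~y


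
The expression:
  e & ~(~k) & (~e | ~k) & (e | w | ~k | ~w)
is never true.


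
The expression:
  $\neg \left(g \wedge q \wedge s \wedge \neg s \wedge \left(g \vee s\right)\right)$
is always true.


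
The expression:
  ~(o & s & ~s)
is always true.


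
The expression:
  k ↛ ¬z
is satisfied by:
  {z: True, k: True}


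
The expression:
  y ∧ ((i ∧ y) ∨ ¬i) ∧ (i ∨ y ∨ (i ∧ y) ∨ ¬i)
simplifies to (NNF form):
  y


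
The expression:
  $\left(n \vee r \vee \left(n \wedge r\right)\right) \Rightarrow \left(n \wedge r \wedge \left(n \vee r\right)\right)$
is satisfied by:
  {r: False, n: False}
  {n: True, r: True}


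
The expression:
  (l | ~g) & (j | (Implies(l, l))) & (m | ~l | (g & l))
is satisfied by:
  {m: True, l: False, g: False}
  {l: False, g: False, m: False}
  {m: True, l: True, g: False}
  {g: True, m: True, l: True}
  {g: True, l: True, m: False}


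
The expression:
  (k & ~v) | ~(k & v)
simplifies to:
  ~k | ~v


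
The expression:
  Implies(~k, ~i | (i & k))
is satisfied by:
  {k: True, i: False}
  {i: False, k: False}
  {i: True, k: True}


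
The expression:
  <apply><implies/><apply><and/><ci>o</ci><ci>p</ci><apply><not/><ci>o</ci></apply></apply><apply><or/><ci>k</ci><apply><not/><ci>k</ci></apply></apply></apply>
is always true.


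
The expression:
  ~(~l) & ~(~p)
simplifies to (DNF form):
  l & p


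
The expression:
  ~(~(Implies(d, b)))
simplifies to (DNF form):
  b | ~d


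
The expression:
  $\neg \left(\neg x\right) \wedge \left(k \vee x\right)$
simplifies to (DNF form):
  $x$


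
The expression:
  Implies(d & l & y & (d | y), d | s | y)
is always true.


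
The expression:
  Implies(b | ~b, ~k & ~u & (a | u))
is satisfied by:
  {a: True, u: False, k: False}


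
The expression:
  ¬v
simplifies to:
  ¬v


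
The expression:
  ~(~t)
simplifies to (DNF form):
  t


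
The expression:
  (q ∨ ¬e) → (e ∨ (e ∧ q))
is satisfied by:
  {e: True}


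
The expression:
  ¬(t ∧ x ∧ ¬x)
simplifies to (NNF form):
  True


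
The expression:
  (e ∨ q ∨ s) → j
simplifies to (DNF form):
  j ∨ (¬e ∧ ¬q ∧ ¬s)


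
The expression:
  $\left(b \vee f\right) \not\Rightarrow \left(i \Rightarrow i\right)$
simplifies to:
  $\text{False}$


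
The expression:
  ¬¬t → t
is always true.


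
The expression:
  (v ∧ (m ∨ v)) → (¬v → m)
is always true.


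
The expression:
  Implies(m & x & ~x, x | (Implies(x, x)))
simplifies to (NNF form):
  True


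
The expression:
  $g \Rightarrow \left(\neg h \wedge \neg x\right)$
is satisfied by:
  {x: False, g: False, h: False}
  {h: True, x: False, g: False}
  {x: True, h: False, g: False}
  {h: True, x: True, g: False}
  {g: True, h: False, x: False}


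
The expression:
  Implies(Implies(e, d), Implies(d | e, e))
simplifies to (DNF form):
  e | ~d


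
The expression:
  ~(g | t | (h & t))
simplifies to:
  ~g & ~t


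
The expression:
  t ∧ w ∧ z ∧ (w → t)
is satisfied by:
  {t: True, z: True, w: True}


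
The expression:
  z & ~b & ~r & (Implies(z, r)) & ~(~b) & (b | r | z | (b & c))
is never true.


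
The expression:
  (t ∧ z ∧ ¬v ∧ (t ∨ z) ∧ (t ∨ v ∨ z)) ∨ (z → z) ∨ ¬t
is always true.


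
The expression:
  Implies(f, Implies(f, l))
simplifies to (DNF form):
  l | ~f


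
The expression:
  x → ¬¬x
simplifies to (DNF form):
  True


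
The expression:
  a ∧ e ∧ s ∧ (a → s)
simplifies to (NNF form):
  a ∧ e ∧ s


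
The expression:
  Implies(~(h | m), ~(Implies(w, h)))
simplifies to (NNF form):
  h | m | w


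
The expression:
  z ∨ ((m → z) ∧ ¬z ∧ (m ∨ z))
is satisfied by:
  {z: True}


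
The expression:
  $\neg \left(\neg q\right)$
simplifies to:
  $q$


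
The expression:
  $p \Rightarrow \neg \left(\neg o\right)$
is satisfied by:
  {o: True, p: False}
  {p: False, o: False}
  {p: True, o: True}


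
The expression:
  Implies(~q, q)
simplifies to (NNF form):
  q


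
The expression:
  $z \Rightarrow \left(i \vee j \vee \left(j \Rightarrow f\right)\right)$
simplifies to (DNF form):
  $\text{True}$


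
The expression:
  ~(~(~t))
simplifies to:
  ~t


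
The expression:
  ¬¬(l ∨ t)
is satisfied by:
  {t: True, l: True}
  {t: True, l: False}
  {l: True, t: False}


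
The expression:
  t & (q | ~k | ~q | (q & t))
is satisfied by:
  {t: True}


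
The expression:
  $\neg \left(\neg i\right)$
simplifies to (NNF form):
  $i$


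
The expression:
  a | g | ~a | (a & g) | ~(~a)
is always true.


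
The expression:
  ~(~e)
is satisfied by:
  {e: True}


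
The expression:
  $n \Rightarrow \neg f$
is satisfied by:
  {n: False, f: False}
  {f: True, n: False}
  {n: True, f: False}


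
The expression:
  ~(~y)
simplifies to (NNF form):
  y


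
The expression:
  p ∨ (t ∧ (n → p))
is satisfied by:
  {t: True, p: True, n: False}
  {p: True, n: False, t: False}
  {t: True, p: True, n: True}
  {p: True, n: True, t: False}
  {t: True, n: False, p: False}


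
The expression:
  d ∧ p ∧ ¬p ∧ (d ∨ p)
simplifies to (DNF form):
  False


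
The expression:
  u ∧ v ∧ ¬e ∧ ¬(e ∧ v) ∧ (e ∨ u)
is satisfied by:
  {u: True, v: True, e: False}


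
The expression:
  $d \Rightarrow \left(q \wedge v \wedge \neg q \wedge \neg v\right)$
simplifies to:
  $\neg d$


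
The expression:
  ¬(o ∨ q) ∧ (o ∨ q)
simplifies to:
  False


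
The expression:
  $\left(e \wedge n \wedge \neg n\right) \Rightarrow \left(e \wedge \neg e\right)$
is always true.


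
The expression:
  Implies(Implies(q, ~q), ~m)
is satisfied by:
  {q: True, m: False}
  {m: False, q: False}
  {m: True, q: True}


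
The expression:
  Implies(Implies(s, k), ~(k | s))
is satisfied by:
  {k: False}


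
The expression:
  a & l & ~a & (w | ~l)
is never true.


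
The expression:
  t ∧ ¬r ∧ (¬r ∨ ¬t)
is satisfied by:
  {t: True, r: False}


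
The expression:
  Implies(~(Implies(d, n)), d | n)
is always true.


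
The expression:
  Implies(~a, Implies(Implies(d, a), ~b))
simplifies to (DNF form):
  a | d | ~b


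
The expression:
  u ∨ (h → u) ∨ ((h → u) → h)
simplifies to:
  True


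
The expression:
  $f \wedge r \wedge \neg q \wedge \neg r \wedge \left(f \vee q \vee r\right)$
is never true.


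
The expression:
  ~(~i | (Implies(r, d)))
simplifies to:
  i & r & ~d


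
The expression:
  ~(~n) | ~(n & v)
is always true.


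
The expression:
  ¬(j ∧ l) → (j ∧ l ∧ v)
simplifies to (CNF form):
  j ∧ l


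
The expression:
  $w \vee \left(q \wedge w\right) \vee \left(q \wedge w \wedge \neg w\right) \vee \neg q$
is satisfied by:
  {w: True, q: False}
  {q: False, w: False}
  {q: True, w: True}


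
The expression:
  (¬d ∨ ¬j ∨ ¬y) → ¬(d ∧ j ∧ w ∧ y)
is always true.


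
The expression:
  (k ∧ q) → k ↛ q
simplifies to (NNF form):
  ¬k ∨ ¬q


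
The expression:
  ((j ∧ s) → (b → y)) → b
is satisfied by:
  {b: True}


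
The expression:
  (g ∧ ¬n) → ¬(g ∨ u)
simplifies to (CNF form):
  n ∨ ¬g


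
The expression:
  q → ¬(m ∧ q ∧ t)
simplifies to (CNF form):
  ¬m ∨ ¬q ∨ ¬t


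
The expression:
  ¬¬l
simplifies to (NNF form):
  l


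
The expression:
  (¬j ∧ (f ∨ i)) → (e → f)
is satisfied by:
  {f: True, j: True, e: False, i: False}
  {f: True, j: False, e: False, i: False}
  {j: True, f: False, e: False, i: False}
  {f: False, j: False, e: False, i: False}
  {f: True, i: True, j: True, e: False}
  {f: True, i: True, j: False, e: False}
  {i: True, j: True, f: False, e: False}
  {i: True, f: False, j: False, e: False}
  {f: True, e: True, j: True, i: False}
  {f: True, e: True, j: False, i: False}
  {e: True, j: True, f: False, i: False}
  {e: True, f: False, j: False, i: False}
  {i: True, e: True, f: True, j: True}
  {i: True, e: True, f: True, j: False}
  {i: True, e: True, j: True, f: False}


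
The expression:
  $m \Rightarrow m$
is always true.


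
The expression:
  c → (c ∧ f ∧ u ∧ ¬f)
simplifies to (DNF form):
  ¬c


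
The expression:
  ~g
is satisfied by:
  {g: False}


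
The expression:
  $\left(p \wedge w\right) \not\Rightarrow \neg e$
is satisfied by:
  {p: True, e: True, w: True}


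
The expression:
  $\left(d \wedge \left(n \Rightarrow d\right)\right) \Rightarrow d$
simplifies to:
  $\text{True}$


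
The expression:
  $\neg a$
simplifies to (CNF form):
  $\neg a$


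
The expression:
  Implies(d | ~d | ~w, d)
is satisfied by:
  {d: True}


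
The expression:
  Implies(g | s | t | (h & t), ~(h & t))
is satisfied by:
  {h: False, t: False}
  {t: True, h: False}
  {h: True, t: False}


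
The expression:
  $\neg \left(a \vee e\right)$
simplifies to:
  $\neg a \wedge \neg e$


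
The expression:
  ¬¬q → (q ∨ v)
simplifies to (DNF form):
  True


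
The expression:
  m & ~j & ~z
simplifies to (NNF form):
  m & ~j & ~z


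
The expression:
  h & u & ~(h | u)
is never true.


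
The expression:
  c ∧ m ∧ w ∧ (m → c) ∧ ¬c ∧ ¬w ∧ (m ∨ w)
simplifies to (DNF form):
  False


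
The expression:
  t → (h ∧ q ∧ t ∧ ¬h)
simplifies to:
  ¬t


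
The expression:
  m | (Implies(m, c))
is always true.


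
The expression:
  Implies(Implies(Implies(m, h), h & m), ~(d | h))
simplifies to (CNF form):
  (~d | ~m) & (~h | ~m)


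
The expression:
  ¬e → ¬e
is always true.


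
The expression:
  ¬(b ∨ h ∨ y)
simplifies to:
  ¬b ∧ ¬h ∧ ¬y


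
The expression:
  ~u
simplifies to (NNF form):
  ~u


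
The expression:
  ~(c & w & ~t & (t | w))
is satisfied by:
  {t: True, w: False, c: False}
  {w: False, c: False, t: False}
  {t: True, c: True, w: False}
  {c: True, w: False, t: False}
  {t: True, w: True, c: False}
  {w: True, t: False, c: False}
  {t: True, c: True, w: True}


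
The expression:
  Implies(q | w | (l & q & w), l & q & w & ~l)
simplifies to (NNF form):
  ~q & ~w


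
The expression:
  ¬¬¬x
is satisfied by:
  {x: False}


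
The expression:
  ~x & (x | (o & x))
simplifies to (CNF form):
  False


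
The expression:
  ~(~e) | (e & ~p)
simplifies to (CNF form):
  e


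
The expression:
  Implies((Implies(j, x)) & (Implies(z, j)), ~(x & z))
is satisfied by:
  {z: False, x: False, j: False}
  {j: True, z: False, x: False}
  {x: True, z: False, j: False}
  {j: True, x: True, z: False}
  {z: True, j: False, x: False}
  {j: True, z: True, x: False}
  {x: True, z: True, j: False}


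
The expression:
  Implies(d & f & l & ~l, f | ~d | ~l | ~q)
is always true.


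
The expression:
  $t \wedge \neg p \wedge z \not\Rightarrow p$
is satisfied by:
  {t: True, z: True, p: False}


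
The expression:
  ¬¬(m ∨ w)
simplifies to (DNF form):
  m ∨ w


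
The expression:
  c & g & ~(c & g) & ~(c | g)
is never true.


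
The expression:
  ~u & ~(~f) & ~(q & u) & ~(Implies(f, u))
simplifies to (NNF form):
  f & ~u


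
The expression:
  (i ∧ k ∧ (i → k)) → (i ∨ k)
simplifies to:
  True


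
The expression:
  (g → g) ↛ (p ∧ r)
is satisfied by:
  {p: False, r: False}
  {r: True, p: False}
  {p: True, r: False}


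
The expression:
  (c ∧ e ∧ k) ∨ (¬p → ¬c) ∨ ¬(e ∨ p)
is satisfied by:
  {p: True, k: True, c: False, e: False}
  {p: True, c: False, k: False, e: False}
  {k: True, p: False, c: False, e: False}
  {p: False, c: False, k: False, e: False}
  {e: True, p: True, k: True, c: False}
  {e: True, p: True, c: False, k: False}
  {e: True, k: True, p: False, c: False}
  {e: True, p: False, c: False, k: False}
  {p: True, c: True, k: True, e: False}
  {p: True, c: True, e: False, k: False}
  {c: True, k: True, e: False, p: False}
  {c: True, e: False, k: False, p: False}
  {p: True, c: True, e: True, k: True}
  {p: True, c: True, e: True, k: False}
  {c: True, e: True, k: True, p: False}


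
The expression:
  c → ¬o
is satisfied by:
  {c: False, o: False}
  {o: True, c: False}
  {c: True, o: False}


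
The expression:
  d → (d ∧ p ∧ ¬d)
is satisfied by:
  {d: False}


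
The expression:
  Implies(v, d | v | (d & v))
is always true.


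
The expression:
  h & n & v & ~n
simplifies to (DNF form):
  False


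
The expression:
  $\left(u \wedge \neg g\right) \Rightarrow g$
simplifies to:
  $g \vee \neg u$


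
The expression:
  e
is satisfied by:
  {e: True}


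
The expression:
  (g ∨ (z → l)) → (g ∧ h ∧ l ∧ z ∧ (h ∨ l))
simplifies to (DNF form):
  (l ∧ z ∧ ¬l) ∨ (z ∧ ¬g ∧ ¬l) ∨ (g ∧ h ∧ l ∧ z) ∨ (g ∧ h ∧ z ∧ ¬g) ∨ (g ∧ l ∧ z ∧ ¬l) ∨ (g ∧ z ∧ ¬g ∧ ¬l) ∨ (h ∧ l ∧ z ∧ ¬l) ∨ (h ∧ z ∧ ¬g ∧ ¬l)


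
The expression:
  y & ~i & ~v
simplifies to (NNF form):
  y & ~i & ~v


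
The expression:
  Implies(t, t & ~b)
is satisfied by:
  {t: False, b: False}
  {b: True, t: False}
  {t: True, b: False}


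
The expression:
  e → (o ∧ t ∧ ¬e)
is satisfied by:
  {e: False}


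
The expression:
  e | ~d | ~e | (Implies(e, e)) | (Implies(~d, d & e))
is always true.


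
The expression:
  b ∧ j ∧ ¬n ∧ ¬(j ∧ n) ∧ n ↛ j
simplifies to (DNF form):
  False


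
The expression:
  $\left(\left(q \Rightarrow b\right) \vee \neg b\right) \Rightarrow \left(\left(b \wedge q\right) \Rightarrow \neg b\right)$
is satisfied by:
  {q: False, b: False}
  {b: True, q: False}
  {q: True, b: False}


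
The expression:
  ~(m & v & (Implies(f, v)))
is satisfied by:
  {m: False, v: False}
  {v: True, m: False}
  {m: True, v: False}


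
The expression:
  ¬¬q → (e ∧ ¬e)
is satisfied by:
  {q: False}


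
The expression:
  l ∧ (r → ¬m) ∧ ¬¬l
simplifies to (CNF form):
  l ∧ (¬m ∨ ¬r)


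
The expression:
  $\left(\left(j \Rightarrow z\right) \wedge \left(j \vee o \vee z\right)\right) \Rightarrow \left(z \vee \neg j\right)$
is always true.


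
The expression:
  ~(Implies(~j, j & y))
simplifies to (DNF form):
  ~j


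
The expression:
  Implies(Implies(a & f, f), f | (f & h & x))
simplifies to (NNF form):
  f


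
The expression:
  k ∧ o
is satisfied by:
  {o: True, k: True}


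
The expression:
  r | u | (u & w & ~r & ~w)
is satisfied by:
  {r: True, u: True}
  {r: True, u: False}
  {u: True, r: False}


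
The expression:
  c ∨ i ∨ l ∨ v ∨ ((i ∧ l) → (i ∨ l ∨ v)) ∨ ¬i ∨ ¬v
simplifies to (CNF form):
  True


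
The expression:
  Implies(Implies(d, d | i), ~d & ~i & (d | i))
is never true.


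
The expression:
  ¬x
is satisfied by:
  {x: False}


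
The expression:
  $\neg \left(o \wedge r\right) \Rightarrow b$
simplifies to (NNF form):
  $b \vee \left(o \wedge r\right)$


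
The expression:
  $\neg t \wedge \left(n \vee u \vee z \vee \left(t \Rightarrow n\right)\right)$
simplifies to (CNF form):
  $\neg t$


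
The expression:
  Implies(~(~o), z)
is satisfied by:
  {z: True, o: False}
  {o: False, z: False}
  {o: True, z: True}


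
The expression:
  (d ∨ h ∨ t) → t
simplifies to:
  t ∨ (¬d ∧ ¬h)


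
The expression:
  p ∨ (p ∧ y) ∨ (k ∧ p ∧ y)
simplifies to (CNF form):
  p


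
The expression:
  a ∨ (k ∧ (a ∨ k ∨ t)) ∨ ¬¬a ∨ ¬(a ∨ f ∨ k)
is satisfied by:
  {a: True, k: True, f: False}
  {a: True, k: False, f: False}
  {k: True, a: False, f: False}
  {a: False, k: False, f: False}
  {f: True, a: True, k: True}
  {f: True, a: True, k: False}
  {f: True, k: True, a: False}


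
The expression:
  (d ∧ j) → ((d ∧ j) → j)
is always true.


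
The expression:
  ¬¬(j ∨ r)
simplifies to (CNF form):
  j ∨ r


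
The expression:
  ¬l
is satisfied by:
  {l: False}


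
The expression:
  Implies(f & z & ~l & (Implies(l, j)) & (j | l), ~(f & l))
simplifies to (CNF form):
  True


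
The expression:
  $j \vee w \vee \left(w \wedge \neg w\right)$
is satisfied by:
  {w: True, j: True}
  {w: True, j: False}
  {j: True, w: False}


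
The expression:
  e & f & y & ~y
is never true.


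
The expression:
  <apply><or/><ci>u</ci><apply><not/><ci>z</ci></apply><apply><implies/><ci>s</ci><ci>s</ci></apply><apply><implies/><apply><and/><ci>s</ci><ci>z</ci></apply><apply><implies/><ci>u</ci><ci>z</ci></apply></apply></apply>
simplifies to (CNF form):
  <true/>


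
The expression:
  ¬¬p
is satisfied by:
  {p: True}


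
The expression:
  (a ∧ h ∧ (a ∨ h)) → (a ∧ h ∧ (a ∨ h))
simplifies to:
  True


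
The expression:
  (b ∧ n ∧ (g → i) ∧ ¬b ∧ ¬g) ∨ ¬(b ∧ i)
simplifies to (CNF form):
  ¬b ∨ ¬i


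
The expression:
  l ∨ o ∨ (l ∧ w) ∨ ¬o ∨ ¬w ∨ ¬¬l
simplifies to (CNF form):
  True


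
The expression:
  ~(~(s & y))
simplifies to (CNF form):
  s & y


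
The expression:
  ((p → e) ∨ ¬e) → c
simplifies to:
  c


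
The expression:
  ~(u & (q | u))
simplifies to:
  ~u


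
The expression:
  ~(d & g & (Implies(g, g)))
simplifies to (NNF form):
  ~d | ~g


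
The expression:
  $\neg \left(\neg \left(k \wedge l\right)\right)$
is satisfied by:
  {k: True, l: True}


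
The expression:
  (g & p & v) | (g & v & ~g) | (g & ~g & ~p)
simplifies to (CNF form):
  g & p & v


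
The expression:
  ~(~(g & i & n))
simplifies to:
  g & i & n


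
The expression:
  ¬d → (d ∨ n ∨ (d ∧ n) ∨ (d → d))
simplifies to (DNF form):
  True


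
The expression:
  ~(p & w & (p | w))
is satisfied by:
  {p: False, w: False}
  {w: True, p: False}
  {p: True, w: False}


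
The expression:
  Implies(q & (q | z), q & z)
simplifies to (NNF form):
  z | ~q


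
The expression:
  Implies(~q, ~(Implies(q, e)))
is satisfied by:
  {q: True}


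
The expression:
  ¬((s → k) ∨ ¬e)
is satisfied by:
  {e: True, s: True, k: False}


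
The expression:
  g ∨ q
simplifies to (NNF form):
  g ∨ q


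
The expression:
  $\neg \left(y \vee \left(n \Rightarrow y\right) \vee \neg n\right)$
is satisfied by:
  {n: True, y: False}


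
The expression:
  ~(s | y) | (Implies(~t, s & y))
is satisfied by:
  {t: True, s: False, y: False}
  {y: True, t: True, s: False}
  {t: True, s: True, y: False}
  {y: True, t: True, s: True}
  {y: False, s: False, t: False}
  {y: True, s: True, t: False}


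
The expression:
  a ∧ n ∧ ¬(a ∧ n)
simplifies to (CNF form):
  False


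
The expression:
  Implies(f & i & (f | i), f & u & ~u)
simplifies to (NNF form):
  ~f | ~i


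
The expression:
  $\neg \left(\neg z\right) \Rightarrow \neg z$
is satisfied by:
  {z: False}


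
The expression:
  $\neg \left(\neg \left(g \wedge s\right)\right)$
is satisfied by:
  {s: True, g: True}


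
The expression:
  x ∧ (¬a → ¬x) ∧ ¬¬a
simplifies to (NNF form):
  a ∧ x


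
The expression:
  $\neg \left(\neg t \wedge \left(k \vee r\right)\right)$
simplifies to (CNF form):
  $\left(t \vee \neg k\right) \wedge \left(t \vee \neg r\right)$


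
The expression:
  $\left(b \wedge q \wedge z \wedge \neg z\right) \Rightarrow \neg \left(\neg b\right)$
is always true.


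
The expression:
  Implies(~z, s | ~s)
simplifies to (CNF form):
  True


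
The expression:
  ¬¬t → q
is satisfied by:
  {q: True, t: False}
  {t: False, q: False}
  {t: True, q: True}


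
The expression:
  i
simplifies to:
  i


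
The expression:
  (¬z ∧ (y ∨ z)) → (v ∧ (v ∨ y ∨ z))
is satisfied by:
  {z: True, v: True, y: False}
  {z: True, v: False, y: False}
  {v: True, z: False, y: False}
  {z: False, v: False, y: False}
  {y: True, z: True, v: True}
  {y: True, z: True, v: False}
  {y: True, v: True, z: False}


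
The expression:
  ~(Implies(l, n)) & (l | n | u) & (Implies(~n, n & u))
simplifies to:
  False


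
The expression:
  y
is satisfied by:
  {y: True}


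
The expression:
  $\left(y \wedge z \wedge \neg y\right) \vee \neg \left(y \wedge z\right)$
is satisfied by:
  {z: False, y: False}
  {y: True, z: False}
  {z: True, y: False}


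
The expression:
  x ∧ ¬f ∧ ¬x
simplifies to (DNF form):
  False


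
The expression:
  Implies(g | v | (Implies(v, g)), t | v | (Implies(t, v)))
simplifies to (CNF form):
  True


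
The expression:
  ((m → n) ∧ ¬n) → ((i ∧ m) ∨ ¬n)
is always true.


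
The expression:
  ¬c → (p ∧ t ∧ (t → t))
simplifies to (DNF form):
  c ∨ (p ∧ t)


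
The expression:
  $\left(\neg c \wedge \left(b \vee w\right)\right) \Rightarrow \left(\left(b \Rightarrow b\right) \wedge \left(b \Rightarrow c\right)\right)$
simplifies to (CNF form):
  $c \vee \neg b$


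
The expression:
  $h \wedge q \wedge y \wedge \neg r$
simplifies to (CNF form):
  $h \wedge q \wedge y \wedge \neg r$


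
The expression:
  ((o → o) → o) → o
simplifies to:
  True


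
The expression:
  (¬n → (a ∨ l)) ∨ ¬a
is always true.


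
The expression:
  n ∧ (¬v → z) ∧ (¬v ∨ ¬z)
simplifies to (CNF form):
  n ∧ (v ∨ z) ∧ (¬v ∨ ¬z)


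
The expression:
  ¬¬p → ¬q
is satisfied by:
  {p: False, q: False}
  {q: True, p: False}
  {p: True, q: False}


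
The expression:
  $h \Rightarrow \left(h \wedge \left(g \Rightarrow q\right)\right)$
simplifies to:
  $q \vee \neg g \vee \neg h$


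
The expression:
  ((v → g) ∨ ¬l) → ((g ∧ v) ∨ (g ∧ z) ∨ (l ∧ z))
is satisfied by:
  {l: True, g: True, v: True, z: True}
  {l: True, g: True, v: True, z: False}
  {l: True, g: True, z: True, v: False}
  {l: True, v: True, z: True, g: False}
  {l: True, v: True, z: False, g: False}
  {l: True, v: False, z: True, g: False}
  {g: True, v: True, z: True, l: False}
  {g: True, v: True, z: False, l: False}
  {g: True, z: True, v: False, l: False}


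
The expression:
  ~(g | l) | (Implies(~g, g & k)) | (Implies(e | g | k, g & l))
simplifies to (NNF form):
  g | ~l | (~e & ~k)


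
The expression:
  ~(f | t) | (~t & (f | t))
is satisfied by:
  {t: False}


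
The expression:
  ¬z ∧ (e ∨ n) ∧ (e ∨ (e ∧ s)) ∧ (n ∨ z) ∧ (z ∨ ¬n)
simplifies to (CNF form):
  False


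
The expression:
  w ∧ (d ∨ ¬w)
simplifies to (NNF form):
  d ∧ w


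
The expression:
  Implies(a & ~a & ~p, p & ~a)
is always true.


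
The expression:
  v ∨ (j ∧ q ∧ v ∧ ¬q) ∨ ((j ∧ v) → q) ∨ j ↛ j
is always true.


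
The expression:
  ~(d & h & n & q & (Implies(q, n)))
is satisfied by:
  {h: False, q: False, d: False, n: False}
  {n: True, h: False, q: False, d: False}
  {d: True, h: False, q: False, n: False}
  {n: True, d: True, h: False, q: False}
  {q: True, n: False, h: False, d: False}
  {n: True, q: True, h: False, d: False}
  {d: True, q: True, n: False, h: False}
  {n: True, d: True, q: True, h: False}
  {h: True, d: False, q: False, n: False}
  {n: True, h: True, d: False, q: False}
  {d: True, h: True, n: False, q: False}
  {n: True, d: True, h: True, q: False}
  {q: True, h: True, d: False, n: False}
  {n: True, q: True, h: True, d: False}
  {d: True, q: True, h: True, n: False}


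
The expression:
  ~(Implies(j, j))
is never true.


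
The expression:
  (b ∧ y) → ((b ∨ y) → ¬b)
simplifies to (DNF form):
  ¬b ∨ ¬y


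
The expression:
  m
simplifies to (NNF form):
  m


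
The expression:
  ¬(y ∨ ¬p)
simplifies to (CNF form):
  p ∧ ¬y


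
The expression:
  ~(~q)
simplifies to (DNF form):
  q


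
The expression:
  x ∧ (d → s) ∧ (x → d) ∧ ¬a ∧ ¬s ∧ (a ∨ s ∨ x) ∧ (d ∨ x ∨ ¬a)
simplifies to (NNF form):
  False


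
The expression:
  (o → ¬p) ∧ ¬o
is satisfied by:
  {o: False}


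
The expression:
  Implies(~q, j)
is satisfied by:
  {q: True, j: True}
  {q: True, j: False}
  {j: True, q: False}


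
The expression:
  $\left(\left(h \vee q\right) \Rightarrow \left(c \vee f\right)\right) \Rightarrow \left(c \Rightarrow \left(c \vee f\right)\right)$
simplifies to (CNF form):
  $\text{True}$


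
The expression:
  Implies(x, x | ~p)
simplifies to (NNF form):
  True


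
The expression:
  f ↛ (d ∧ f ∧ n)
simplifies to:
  f ∧ (¬d ∨ ¬n)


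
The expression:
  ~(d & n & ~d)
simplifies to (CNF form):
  True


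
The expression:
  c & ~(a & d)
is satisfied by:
  {c: True, d: False, a: False}
  {a: True, c: True, d: False}
  {d: True, c: True, a: False}


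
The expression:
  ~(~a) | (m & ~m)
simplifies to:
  a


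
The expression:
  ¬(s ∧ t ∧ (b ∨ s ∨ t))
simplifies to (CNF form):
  ¬s ∨ ¬t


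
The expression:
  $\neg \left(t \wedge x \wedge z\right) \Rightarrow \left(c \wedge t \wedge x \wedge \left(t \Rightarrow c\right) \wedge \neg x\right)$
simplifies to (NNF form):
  $t \wedge x \wedge z$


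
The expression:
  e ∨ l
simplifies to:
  e ∨ l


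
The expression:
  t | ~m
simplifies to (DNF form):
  t | ~m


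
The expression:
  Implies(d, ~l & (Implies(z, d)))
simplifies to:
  ~d | ~l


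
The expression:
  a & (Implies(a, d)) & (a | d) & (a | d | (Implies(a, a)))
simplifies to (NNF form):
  a & d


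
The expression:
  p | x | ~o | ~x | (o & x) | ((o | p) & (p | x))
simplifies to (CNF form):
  True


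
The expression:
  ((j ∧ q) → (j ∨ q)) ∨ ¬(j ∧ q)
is always true.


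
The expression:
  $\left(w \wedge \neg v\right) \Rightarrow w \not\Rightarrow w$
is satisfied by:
  {v: True, w: False}
  {w: False, v: False}
  {w: True, v: True}


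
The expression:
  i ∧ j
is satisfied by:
  {i: True, j: True}


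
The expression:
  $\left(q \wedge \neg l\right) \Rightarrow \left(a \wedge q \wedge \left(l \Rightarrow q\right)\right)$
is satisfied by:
  {a: True, l: True, q: False}
  {a: True, l: False, q: False}
  {l: True, a: False, q: False}
  {a: False, l: False, q: False}
  {q: True, a: True, l: True}
  {q: True, a: True, l: False}
  {q: True, l: True, a: False}


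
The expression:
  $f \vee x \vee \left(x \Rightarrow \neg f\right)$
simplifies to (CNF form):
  $\text{True}$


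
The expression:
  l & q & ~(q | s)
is never true.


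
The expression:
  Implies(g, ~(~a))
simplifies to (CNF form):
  a | ~g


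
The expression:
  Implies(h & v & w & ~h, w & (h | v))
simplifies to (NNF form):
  True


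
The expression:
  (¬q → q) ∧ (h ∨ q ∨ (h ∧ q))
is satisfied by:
  {q: True}


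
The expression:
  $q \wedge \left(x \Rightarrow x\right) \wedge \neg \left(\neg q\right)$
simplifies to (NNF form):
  $q$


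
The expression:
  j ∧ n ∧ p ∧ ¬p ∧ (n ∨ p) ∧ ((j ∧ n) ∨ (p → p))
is never true.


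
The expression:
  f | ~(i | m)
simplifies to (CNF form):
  (f | ~i) & (f | ~m)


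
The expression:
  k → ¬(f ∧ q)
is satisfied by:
  {k: False, q: False, f: False}
  {f: True, k: False, q: False}
  {q: True, k: False, f: False}
  {f: True, q: True, k: False}
  {k: True, f: False, q: False}
  {f: True, k: True, q: False}
  {q: True, k: True, f: False}
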